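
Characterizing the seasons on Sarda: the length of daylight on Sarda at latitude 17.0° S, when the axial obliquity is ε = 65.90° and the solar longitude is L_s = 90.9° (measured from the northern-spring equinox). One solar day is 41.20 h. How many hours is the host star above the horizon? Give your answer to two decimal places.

10.74 h

Solar declination: sin δ = sin ε · sin L_s = sin 65.90° × sin 90.9° = 0.91272, so δ = +65.884°.
cos h₀ = −tan ϕ · tan δ = −tan(-17.0°) × tan(+65.884°) = 0.6830, so h₀ = 0.8190 rad = 46.92°.
Daylight = 2h₀/(2π) × 41.20 h = (0.8190/π) × 41.20 = 10.74 h.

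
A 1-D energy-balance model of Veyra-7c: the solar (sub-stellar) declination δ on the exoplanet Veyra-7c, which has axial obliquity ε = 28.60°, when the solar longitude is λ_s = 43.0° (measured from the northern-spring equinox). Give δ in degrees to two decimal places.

sin δ = sin ε · sin λ_s = sin 28.60° × sin 43.0° = 0.326467.
δ = arcsin(0.326467) = +19.05°.

δ = +19.05°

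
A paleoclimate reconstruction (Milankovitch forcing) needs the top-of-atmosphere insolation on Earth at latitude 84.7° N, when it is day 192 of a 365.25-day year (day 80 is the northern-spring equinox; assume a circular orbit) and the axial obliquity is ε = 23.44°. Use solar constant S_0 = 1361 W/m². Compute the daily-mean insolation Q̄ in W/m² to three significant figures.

Q̄ ≈ 505 W/m²

Solar longitude: L_s = 360° × (192 − 80)/365.25 = 110.390°.
sin δ = sin 23.44° × sin 110.390° = 0.37286, so δ = +21.892°.
cos h₀ = −tan(+84.7°) tan(+21.892°) = -4.3317 ≤ −1 ⇒ polar day, h₀ = π.
Bracket: h₀ sin ϕ sin δ + cos ϕ cos δ sin h₀ = 3.1416×0.99572×0.37286 + 0.09237×0.92789×0.00000 = 1.166363 + 0.000000 = 1.166363.
Q̄ = (S_0/π) × [bracket] = (1361/π) × 1.166363 = 505.3 W/m².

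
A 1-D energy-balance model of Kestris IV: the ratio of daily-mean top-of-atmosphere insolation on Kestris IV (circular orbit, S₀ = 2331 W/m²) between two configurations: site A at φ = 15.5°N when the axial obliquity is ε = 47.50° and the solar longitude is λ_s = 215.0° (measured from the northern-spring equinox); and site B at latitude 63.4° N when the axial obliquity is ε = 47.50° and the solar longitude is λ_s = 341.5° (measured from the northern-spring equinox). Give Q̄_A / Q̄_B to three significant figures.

— Configuration A (φ=+15.5°):
Solar declination: sin δ = sin ε · sin λ_s = sin 47.50° × sin 215.0° = -0.42288, so δ = -25.017°.
cos H₀ = −tan(+15.5°) tan(-25.017°) = 0.1294, H₀ = 1.4410 rad.
Bracket: H₀ sin φ sin δ + cos φ cos δ sin H₀ = 1.4410×0.26724×-0.42288 + 0.96363×0.90618×0.99159 = -0.162848 + 0.865878 = 0.703030.
Q̄ = (S₀/π) × [bracket] = (2331/π) × 0.703030 = 521.63 W/m².
— Configuration B (φ=+63.4°):
Solar declination: sin δ = sin ε · sin λ_s = sin 47.50° × sin 341.5° = -0.23394, so δ = -13.529°.
cos H₀ = −tan(+63.4°) tan(-13.529°) = 0.4805, H₀ = 1.0696 rad.
Bracket: H₀ sin φ sin δ + cos φ cos δ sin H₀ = 1.0696×0.89415×-0.23394 + 0.44776×0.97225×0.87699 = -0.223736 + 0.381784 = 0.158048.
Q̄ = (S₀/π) × [bracket] = (2331/π) × 0.158048 = 117.27 W/m².
Ratio Q̄_A / Q̄_B = 521.63 / 117.27 = 4.448.

Q̄_A / Q̄_B ≈ 4.45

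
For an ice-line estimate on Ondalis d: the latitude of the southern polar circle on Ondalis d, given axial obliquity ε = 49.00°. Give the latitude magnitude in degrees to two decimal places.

The polar circle is the lowest latitude that experiences at least one full rotation of continuous darkness at the northern-summer solstice; it lies at |φ| = 90° − ε = 90° − 49.00° = 41.00°.

41.00°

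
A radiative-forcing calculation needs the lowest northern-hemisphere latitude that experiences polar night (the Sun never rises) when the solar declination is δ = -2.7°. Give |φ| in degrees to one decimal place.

|φ| = 87.3°

Polar night requires cos H₀ = −tan φ tan δ ≥ 1, i.e. tan φ tan δ ≤ −1.
The boundary is |tan φ| · |tan δ| = 1, so |φ| = 90° − |δ| = 90° − 2.7° = 87.3° in the northern hemisphere.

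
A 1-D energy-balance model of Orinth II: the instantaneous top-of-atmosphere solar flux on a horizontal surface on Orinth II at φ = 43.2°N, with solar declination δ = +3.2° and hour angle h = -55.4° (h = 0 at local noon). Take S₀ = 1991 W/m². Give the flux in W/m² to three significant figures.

cos θ_z = sin φ sin δ + cos φ cos δ cos h = 0.038212 + 0.413295 = 0.451507.
Flux = S₀ · cos θ_z = 1991 × 0.451507 = 899.0 W/m².

899 W/m²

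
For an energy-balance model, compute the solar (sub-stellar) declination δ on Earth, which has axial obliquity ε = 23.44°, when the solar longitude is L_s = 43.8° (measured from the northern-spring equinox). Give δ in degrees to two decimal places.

sin δ = sin ε · sin L_s = sin 23.44° × sin 43.8° = 0.275327.
δ = arcsin(0.275327) = +15.98°.

δ = +15.98°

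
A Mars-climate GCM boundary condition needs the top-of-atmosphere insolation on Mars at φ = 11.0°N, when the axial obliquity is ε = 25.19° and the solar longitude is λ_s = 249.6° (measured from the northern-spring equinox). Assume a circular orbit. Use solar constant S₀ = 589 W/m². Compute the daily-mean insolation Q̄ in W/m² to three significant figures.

Solar declination: sin δ = sin ε · sin λ_s = sin 25.19° × sin 249.6° = -0.39893, so δ = -23.511°.
cos H₀ = −tan(+11.0°) tan(-23.511°) = 0.0846, H₀ = 1.4861 rad.
Bracket: H₀ sin φ sin δ + cos φ cos δ sin H₀ = 1.4861×0.19081×-0.39893 + 0.98163×0.91698×0.99642 = -0.113122 + 0.896913 = 0.783791.
Q̄ = (S₀/π) × [bracket] = (589/π) × 0.783791 = 146.9 W/m².

Q̄ ≈ 147 W/m²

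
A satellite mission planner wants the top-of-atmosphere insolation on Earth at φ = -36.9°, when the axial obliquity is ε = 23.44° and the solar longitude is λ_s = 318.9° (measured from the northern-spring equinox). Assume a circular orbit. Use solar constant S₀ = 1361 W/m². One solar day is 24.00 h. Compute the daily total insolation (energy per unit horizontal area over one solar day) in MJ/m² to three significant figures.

Solar declination: sin δ = sin ε · sin λ_s = sin 23.44° × sin 318.9° = -0.26150, so δ = -15.159°.
cos H₀ = −tan(-36.9°) tan(-15.159°) = -0.2034, H₀ = 1.7756 rad.
Bracket: H₀ sin φ sin δ + cos φ cos δ sin H₀ = 1.7756×-0.60042×-0.26150 + 0.79968×0.96520×0.97909 = 0.278787 + 0.755712 = 1.034499.
Q̄ = (S₀/π) × [bracket] = (1361/π) × 1.034499 = 448.17 W/m².
Daily total = Q̄ × 24.00 h × 3600 s/h = 448.17 × 24.00 × 3600 / 10⁶ = 38.72 MJ/m².

38.7 MJ/m²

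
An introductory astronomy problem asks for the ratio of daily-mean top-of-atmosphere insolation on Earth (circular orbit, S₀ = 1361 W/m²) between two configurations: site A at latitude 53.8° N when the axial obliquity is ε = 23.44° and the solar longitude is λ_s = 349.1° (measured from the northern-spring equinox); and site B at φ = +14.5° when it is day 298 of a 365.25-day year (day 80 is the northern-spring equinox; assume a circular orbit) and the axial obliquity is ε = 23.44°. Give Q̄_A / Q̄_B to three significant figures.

Q̄_A / Q̄_B ≈ 0.581

— Configuration A (φ=+53.8°):
Solar declination: sin δ = sin ε · sin λ_s = sin 23.44° × sin 349.1° = -0.07522, so δ = -4.314°.
cos H₀ = −tan(+53.8°) tan(-4.314°) = 0.1031, H₀ = 1.4675 rad.
Bracket: H₀ sin φ sin δ + cos φ cos δ sin H₀ = 1.4675×0.80696×-0.07522 + 0.59061×0.99717×0.99467 = -0.089077 + 0.585800 = 0.496723.
Q̄ = (S₀/π) × [bracket] = (1361/π) × 0.496723 = 215.19 W/m².
— Configuration B (φ=+14.5°):
Solar longitude: λ_s = 360° × (298 − 80)/365.25 = 214.867°.
sin δ = sin 23.44° × sin 214.867° = -0.22740, so δ = -13.144°.
cos H₀ = −tan(+14.5°) tan(-13.144°) = 0.0604, H₀ = 1.5104 rad.
Bracket: H₀ sin φ sin δ + cos φ cos δ sin H₀ = 1.5104×0.25038×-0.22740 + 0.96815×0.97380×0.99817 = -0.085997 + 0.941059 = 0.855062.
Q̄ = (S₀/π) × [bracket] = (1361/π) × 0.855062 = 370.43 W/m².
Ratio Q̄_A / Q̄_B = 215.19 / 370.43 = 0.5809.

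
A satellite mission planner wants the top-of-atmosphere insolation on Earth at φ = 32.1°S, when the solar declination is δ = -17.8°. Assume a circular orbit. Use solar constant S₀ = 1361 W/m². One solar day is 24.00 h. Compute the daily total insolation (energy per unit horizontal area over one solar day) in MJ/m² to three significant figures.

40.4 MJ/m²

cos H₀ = −tan(-32.1°) tan(-17.800°) = -0.2014, H₀ = 1.7736 rad.
Bracket: H₀ sin φ sin δ + cos φ cos δ sin H₀ = 1.7736×-0.53140×-0.30570 + 0.84712×0.95213×0.97951 = 0.288120 + 0.790042 = 1.078162.
Q̄ = (S₀/π) × [bracket] = (1361/π) × 1.078162 = 467.08 W/m².
Daily total = Q̄ × 24.00 h × 3600 s/h = 467.08 × 24.00 × 3600 / 10⁶ = 40.36 MJ/m².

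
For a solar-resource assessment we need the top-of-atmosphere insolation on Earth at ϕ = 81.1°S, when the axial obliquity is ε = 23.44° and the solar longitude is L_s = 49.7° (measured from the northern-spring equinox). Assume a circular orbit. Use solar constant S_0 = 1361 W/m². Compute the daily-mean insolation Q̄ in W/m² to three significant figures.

Q̄ ≈ 0.00 W/m²

Solar declination: sin δ = sin ε · sin L_s = sin 23.44° × sin 49.7° = 0.30338, so δ = +17.661°.
cos h₀ = −tan(-81.1°) tan(+17.661°) = 2.0332 ≥ 1 ⇒ polar night, h₀ = 0 and Q̄ = 0.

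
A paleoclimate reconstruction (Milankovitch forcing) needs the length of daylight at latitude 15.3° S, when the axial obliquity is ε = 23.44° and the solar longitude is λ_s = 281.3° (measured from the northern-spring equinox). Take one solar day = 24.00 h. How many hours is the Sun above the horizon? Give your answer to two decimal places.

12.89 h

Solar declination: sin δ = sin ε · sin λ_s = sin 23.44° × sin 281.3° = -0.39008, so δ = -22.959°.
cos H₀ = −tan φ · tan δ = −tan(-15.3°) × tan(-22.959°) = -0.1159, so H₀ = 1.6870 rad = 96.66°.
Daylight = 2H₀/(2π) × 24.00 h = (1.6870/π) × 24.00 = 12.89 h.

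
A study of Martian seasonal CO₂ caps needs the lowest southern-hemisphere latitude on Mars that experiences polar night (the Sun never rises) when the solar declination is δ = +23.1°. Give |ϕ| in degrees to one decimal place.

|ϕ| = 66.9°

Polar night requires cos h₀ = −tan ϕ tan δ ≥ 1, i.e. tan ϕ tan δ ≤ −1.
The boundary is |tan ϕ| · |tan δ| = 1, so |ϕ| = 90° − |δ| = 90° − 23.1° = 66.9° in the southern hemisphere.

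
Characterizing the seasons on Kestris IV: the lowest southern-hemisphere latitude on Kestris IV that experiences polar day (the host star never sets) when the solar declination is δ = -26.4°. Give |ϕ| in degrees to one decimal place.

|ϕ| = 63.6°

Polar day requires cos h₀ = −tan ϕ tan δ ≤ −1, i.e. tan ϕ tan δ ≥ 1.
The boundary is |tan ϕ| · |tan δ| = 1, so |ϕ| = 90° − |δ| = 90° − 26.4° = 63.6° in the southern hemisphere.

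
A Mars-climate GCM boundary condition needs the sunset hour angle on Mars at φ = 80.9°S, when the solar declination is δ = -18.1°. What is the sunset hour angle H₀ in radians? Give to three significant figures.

Sunrise equation: cos H₀ = −tan φ · tan δ = -2.0406 ≤ −1, so the Sun never sets (polar day) and H₀ = π.

H₀ = 3.14 rad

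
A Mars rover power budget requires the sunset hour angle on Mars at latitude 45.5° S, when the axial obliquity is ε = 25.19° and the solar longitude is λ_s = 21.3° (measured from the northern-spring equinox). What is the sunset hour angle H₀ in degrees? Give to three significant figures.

Solar declination: sin δ = sin ε · sin λ_s = sin 25.19° × sin 21.3° = 0.15461, so δ = +8.894°.
cos H₀ = −tan φ · tan δ = −tan(-45.5°) × tan(+8.894°) = 0.1592, so H₀ = 1.4109 rad = 80.84°.

H₀ = 80.8°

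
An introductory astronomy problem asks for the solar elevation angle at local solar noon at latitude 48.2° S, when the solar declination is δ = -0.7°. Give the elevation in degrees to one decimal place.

42.5°

At local noon the hour angle is zero, so the zenith angle equals |φ − δ| = |-48.2° − (-0.700°)| = 47.500°.
Elevation = 90° − 47.500° = 42.5°.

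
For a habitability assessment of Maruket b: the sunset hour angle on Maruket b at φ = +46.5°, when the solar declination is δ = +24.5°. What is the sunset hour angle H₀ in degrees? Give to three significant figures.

H₀ = 119°

cos H₀ = −tan φ · tan δ = −tan(+46.5°) × tan(+24.500°) = -0.4802, so H₀ = 2.0717 rad = 118.70°.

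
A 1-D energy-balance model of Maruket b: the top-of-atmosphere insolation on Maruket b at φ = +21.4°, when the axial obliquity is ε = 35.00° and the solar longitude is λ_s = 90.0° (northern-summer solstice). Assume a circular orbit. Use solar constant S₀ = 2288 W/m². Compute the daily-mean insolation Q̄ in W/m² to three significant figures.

Q̄ ≈ 816 W/m²

Solar declination: sin δ = sin ε · sin λ_s = sin 35.00° × sin 90.0° = 0.57358, so δ = +35.000°.
cos H₀ = −tan(+21.4°) tan(+35.000°) = -0.2744, H₀ = 1.8488 rad.
Bracket: H₀ sin φ sin δ + cos φ cos δ sin H₀ = 1.8488×0.36488×0.57358 + 0.93106×0.81915×0.96161 = 0.386931 + 0.733399 = 1.120330.
Q̄ = (S₀/π) × [bracket] = (2288/π) × 1.120330 = 815.9 W/m².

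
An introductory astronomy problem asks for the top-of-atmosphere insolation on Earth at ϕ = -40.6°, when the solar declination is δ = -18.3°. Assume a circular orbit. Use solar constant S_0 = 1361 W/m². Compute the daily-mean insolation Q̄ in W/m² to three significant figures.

cos h₀ = −tan(-40.6°) tan(-18.300°) = -0.2835, h₀ = 1.8582 rad.
Bracket: h₀ sin ϕ sin δ + cos ϕ cos δ sin h₀ = 1.8582×-0.65077×-0.31399 + 0.75927×0.94943×0.95898 = 0.379696 + 0.691303 = 1.070999.
Q̄ = (S_0/π) × [bracket] = (1361/π) × 1.070999 = 464.0 W/m².

Q̄ ≈ 464 W/m²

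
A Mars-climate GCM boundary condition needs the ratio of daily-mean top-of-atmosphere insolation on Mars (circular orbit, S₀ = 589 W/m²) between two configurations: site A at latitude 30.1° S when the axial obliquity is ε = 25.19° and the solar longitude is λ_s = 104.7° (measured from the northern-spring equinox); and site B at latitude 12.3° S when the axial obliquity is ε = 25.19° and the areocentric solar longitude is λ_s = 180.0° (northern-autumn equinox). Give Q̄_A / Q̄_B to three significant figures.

Q̄_A / Q̄_B ≈ 0.503

— Configuration A (φ=-30.1°):
Solar declination: sin δ = sin ε · sin λ_s = sin 25.19° × sin 104.7° = 0.41169, so δ = +24.311°.
cos H₀ = −tan(-30.1°) tan(+24.311°) = 0.2619, H₀ = 1.3058 rad.
Bracket: H₀ sin φ sin δ + cos φ cos δ sin H₀ = 1.3058×-0.50151×0.41169 + 0.86515×0.91132×0.96510 = -0.269604 + 0.760912 = 0.491308.
Q̄ = (S₀/π) × [bracket] = (589/π) × 0.491308 = 92.113 W/m².
— Configuration B (φ=-12.3°):
sin δ = sin 25.19° × sin 180.0° = 0.00000, so δ = +0.000°.
cos H₀ = −tan(-12.3°) tan(+0.000°) = 0.0000, H₀ = 1.5708 rad.
Bracket: H₀ sin φ sin δ + cos φ cos δ sin H₀ = 1.5708×-0.21303×0.00000 + 0.97705×1.00000×1.00000 = -0.000000 + 0.977050 = 0.977050.
Q̄ = (S₀/π) × [bracket] = (589/π) × 0.977050 = 183.18 W/m².
Ratio Q̄_A / Q̄_B = 92.113 / 183.18 = 0.5029.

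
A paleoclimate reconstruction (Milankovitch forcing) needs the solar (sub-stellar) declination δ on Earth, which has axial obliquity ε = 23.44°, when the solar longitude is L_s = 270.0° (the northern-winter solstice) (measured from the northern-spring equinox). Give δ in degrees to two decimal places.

sin δ = sin ε · sin L_s = sin 23.44° × sin 270.0° = -0.397789.
δ = arcsin(-0.397789) = -23.44°.

δ = -23.44°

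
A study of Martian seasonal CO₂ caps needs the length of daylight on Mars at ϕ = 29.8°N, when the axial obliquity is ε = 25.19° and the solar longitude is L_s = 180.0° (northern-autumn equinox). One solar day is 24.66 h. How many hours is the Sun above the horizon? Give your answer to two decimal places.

Solar declination: sin δ = sin ε · sin L_s = sin 25.19° × sin 180.0° = 0.00000, so δ = +0.000°.
cos h₀ = −tan ϕ · tan δ = −tan(+29.8°) × tan(+0.000°) = -0.0000, so h₀ = 1.5708 rad = 90.00°.
Daylight = 2h₀/(2π) × 24.66 h = (1.5708/π) × 24.66 = 12.33 h.

12.33 h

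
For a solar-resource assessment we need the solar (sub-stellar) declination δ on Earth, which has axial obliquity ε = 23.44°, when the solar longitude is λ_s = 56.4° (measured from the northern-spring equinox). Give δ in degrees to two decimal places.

δ = +19.35°

sin δ = sin ε · sin λ_s = sin 23.44° × sin 56.4° = 0.331326.
δ = arcsin(0.331326) = +19.35°.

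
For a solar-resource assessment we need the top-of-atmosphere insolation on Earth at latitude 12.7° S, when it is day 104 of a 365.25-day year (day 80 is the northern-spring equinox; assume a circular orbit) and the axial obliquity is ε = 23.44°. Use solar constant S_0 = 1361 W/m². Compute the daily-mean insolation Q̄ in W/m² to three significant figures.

Q̄ ≈ 394 W/m²

Solar longitude: L_s = 360° × (104 − 80)/365.25 = 23.655°.
sin δ = sin 23.44° × sin 23.655° = 0.15960, so δ = +9.184°.
cos h₀ = −tan(-12.7°) tan(+9.184°) = 0.0364, h₀ = 1.5344 rad.
Bracket: h₀ sin ϕ sin δ + cos ϕ cos δ sin h₀ = 1.5344×-0.21985×0.15960 + 0.97553×0.98718×0.99934 = -0.053839 + 0.962388 = 0.908549.
Q̄ = (S_0/π) × [bracket] = (1361/π) × 0.908549 = 393.6 W/m².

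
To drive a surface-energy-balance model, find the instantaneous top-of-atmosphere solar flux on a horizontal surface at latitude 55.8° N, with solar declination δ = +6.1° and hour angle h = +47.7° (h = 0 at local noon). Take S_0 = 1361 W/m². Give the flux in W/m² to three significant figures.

632 W/m²

cos θ_z = sin ϕ sin δ + cos ϕ cos δ cos h = 0.087889 + 0.376147 = 0.464036.
Flux = S_0 · cos θ_z = 1361 × 0.464036 = 631.6 W/m².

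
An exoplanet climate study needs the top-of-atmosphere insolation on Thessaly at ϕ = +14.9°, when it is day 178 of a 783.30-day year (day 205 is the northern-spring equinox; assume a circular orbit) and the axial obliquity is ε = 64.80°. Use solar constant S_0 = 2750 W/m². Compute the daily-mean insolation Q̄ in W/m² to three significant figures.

Solar longitude: L_s = 360° × (178 − 205)/783.30 = -12.409°, i.e. -12.409° + 360° = 347.591°.
sin δ = sin 64.80° × sin 347.591° = -0.19444, so δ = -11.212°.
cos h₀ = −tan(+14.9°) tan(-11.212°) = 0.0527, h₀ = 1.5180 rad.
Bracket: h₀ sin ϕ sin δ + cos ϕ cos δ sin h₀ = 1.5180×0.25713×-0.19444 + 0.96638×0.98091×0.99861 = -0.075894 + 0.946614 = 0.870720.
Q̄ = (S_0/π) × [bracket] = (2750/π) × 0.870720 = 762.2 W/m².

Q̄ ≈ 762 W/m²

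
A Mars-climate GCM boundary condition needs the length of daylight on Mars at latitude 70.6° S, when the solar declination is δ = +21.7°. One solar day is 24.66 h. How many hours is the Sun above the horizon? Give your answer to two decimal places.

cos H₀ = −tan φ · tan δ = 1.1300 ≥ 1, so the Sun never rises (polar night) and H₀ = 0.
Daylight = 2H₀/(2π) × 24.66 h = (0.0000/π) × 24.66 = 0.00 h.

0.00 h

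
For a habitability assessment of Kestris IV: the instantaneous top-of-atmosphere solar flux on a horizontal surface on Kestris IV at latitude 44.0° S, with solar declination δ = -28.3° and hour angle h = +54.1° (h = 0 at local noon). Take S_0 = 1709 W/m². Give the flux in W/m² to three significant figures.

cos θ_z = sin ϕ sin δ + cos ϕ cos δ cos h = 0.329329 + 0.371386 = 0.700715.
Flux = S_0 · cos θ_z = 1709 × 0.700715 = 1198 W/m².

1.20e+03 W/m²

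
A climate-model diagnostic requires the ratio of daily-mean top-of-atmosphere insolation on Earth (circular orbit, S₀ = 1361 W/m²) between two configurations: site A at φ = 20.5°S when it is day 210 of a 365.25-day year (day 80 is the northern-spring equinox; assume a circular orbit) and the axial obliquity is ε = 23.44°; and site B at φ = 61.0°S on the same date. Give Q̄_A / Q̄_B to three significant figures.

Q̄_A / Q̄_B ≈ 6.32

— Configuration A (φ=-20.5°):
Solar longitude: λ_s = 360° × (210 − 80)/365.25 = 128.131°.
sin δ = sin 23.44° × sin 128.131° = 0.31290, so δ = +18.234°.
cos H₀ = −tan(-20.5°) tan(+18.234°) = 0.1232, H₀ = 1.4473 rad.
Bracket: H₀ sin φ sin δ + cos φ cos δ sin H₀ = 1.4473×-0.35021×0.31290 + 0.93667×0.94979×0.99239 = -0.158596 + 0.882870 = 0.724274.
Q̄ = (S₀/π) × [bracket] = (1361/π) × 0.724274 = 313.77 W/m².
— Configuration B (φ=-61.0°):
cos H₀ = −tan(-61.0°) tan(+18.234°) = 0.5943, H₀ = 0.9344 rad.
Bracket: H₀ sin φ sin δ + cos φ cos δ sin H₀ = 0.9344×-0.87462×0.31290 + 0.48481×0.94979×0.80422 = -0.255716 + 0.370317 = 0.114601.
Q̄ = (S₀/π) × [bracket] = (1361/π) × 0.114601 = 49.647 W/m².
Ratio Q̄_A / Q̄_B = 313.77 / 49.647 = 6.320.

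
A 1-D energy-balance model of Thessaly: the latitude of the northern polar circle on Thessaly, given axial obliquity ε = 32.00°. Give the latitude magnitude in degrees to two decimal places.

The polar circle is the lowest latitude that experiences at least one full rotation of continuous daylight at the northern-summer solstice; it lies at |φ| = 90° − ε = 90° − 32.00° = 58.00°.

58.00°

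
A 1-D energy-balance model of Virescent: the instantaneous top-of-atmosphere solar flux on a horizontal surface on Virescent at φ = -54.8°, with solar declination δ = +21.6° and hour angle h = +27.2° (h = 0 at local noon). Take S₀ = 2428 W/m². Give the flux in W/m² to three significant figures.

427 W/m²

cos θ_z = sin φ sin δ + cos φ cos δ cos h = -0.300811 + 0.476686 = 0.175875.
Flux = S₀ · cos θ_z = 2428 × 0.175875 = 427.0 W/m².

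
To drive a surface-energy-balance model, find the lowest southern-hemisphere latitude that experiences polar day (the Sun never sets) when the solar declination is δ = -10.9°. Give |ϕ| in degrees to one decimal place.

|ϕ| = 79.1°

Polar day requires cos h₀ = −tan ϕ tan δ ≤ −1, i.e. tan ϕ tan δ ≥ 1.
The boundary is |tan ϕ| · |tan δ| = 1, so |ϕ| = 90° − |δ| = 90° − 10.9° = 79.1° in the southern hemisphere.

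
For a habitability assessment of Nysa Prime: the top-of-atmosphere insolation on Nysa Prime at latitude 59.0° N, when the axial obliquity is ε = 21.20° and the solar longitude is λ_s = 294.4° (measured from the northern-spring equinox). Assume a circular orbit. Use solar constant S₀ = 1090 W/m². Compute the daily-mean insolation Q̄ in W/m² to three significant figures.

Solar declination: sin δ = sin ε · sin λ_s = sin 21.20° × sin 294.4° = -0.32933, so δ = -19.228°.
cos H₀ = −tan(+59.0°) tan(-19.228°) = 0.5805, H₀ = 0.9515 rad.
Bracket: H₀ sin φ sin δ + cos φ cos δ sin H₀ = 0.9515×0.85717×-0.32933 + 0.51504×0.94422×0.81428 = -0.268601 + 0.395993 = 0.127392.
Q̄ = (S₀/π) × [bracket] = (1090/π) × 0.127392 = 44.20 W/m².

Q̄ ≈ 44.2 W/m²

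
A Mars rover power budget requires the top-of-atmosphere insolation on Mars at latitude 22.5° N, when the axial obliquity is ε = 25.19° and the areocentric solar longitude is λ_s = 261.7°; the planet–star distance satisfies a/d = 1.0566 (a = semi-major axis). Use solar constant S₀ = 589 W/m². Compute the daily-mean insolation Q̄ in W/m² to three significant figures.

sin δ = sin 25.19° × sin 261.7° = -0.42116, so δ = -24.908°.
cos H₀ = −tan(+22.5°) tan(-24.908°) = 0.1923, H₀ = 1.3772 rad.
Bracket: H₀ sin φ sin δ + cos φ cos δ sin H₀ = 1.3772×0.38268×-0.42116 + 0.92388×0.90698×0.98133 = -0.221963 + 0.822296 = 0.600333.
Inverse-square distance factor (a/d)² = 1.0566² = 1.116404.
Q̄ = (S₀/π) × 1.116404 × [bracket] = (589/π) × 1.116404 × 0.600333 = 125.7 W/m².

Q̄ ≈ 126 W/m²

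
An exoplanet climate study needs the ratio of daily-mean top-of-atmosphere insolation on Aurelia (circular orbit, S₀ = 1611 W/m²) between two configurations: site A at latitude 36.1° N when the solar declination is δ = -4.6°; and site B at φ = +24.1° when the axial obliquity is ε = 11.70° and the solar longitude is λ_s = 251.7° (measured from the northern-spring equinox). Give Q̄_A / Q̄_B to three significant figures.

Q̄_A / Q̄_B ≈ 0.944

— Configuration A (φ=+36.1°):
cos H₀ = −tan(+36.1°) tan(-4.600°) = 0.0587, H₀ = 1.5121 rad.
Bracket: H₀ sin φ sin δ + cos φ cos δ sin H₀ = 1.5121×0.58920×-0.08020 + 0.80799×0.99678×0.99828 = -0.071453 + 0.804003 = 0.732550.
Q̄ = (S₀/π) × [bracket] = (1611/π) × 0.732550 = 375.65 W/m².
— Configuration B (φ=+24.1°):
Solar declination: sin δ = sin ε · sin λ_s = sin 11.70° × sin 251.7° = -0.19253, so δ = -11.101°.
cos H₀ = −tan(+24.1°) tan(-11.101°) = 0.0878, H₀ = 1.4829 rad.
Bracket: H₀ sin φ sin δ + cos φ cos δ sin H₀ = 1.4829×0.40833×-0.19253 + 0.91283×0.98129×0.99614 = -0.116579 + 0.892293 = 0.775714.
Q̄ = (S₀/π) × [bracket] = (1611/π) × 0.775714 = 397.78 W/m².
Ratio Q̄_A / Q̄_B = 375.65 / 397.78 = 0.9444.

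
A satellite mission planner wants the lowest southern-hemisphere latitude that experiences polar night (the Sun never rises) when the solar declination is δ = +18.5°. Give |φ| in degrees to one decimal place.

|φ| = 71.5°

Polar night requires cos H₀ = −tan φ tan δ ≥ 1, i.e. tan φ tan δ ≤ −1.
The boundary is |tan φ| · |tan δ| = 1, so |φ| = 90° − |δ| = 90° − 18.5° = 71.5° in the southern hemisphere.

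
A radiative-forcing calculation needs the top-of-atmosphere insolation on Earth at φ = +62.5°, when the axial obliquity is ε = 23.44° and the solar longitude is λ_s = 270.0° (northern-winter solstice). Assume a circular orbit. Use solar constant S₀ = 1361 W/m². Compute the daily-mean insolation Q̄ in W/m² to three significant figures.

Solar declination: sin δ = sin ε · sin λ_s = sin 23.44° × sin 270.0° = -0.39779, so δ = -23.440°.
cos H₀ = −tan(+62.5°) tan(-23.440°) = 0.8329, H₀ = 0.5865 rad.
Bracket: H₀ sin φ sin δ + cos φ cos δ sin H₀ = 0.5865×0.88701×-0.39779 + 0.46175×0.91748×0.55346 = -0.206943 + 0.234471 = 0.027528.
Q̄ = (S₀/π) × [bracket] = (1361/π) × 0.027528 = 11.93 W/m².

Q̄ ≈ 11.9 W/m²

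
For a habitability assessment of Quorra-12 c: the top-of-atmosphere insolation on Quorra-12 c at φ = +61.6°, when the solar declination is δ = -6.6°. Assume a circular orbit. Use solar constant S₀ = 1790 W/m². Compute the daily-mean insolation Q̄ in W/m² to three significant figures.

Q̄ ≈ 185 W/m²

cos H₀ = −tan(+61.6°) tan(-6.600°) = 0.2140, H₀ = 1.3551 rad.
Bracket: H₀ sin φ sin δ + cos φ cos δ sin H₀ = 1.3551×0.87965×-0.11494 + 0.47562×0.99337×0.97684 = -0.137010 + 0.461524 = 0.324514.
Q̄ = (S₀/π) × [bracket] = (1790/π) × 0.324514 = 184.9 W/m².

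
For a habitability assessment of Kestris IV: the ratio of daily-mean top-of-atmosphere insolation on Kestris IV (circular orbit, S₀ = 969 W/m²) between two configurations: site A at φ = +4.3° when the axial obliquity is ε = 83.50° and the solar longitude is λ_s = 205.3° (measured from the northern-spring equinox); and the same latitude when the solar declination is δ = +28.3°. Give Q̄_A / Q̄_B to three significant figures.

— Configuration A (φ=+4.3°):
Solar declination: sin δ = sin ε · sin λ_s = sin 83.50° × sin 205.3° = -0.42461, so δ = -25.126°.
cos H₀ = −tan(+4.3°) tan(-25.126°) = 0.0353, H₀ = 1.5355 rad.
Bracket: H₀ sin φ sin δ + cos φ cos δ sin H₀ = 1.5355×0.07498×-0.42461 + 0.99719×0.90538×0.99938 = -0.048886 + 0.902276 = 0.853390.
Q̄ = (S₀/π) × [bracket] = (969/π) × 0.853390 = 263.22 W/m².
— Configuration B (φ=+4.3°):
cos H₀ = −tan(+4.3°) tan(+28.300°) = -0.0405, H₀ = 1.6113 rad.
Bracket: H₀ sin φ sin δ + cos φ cos δ sin H₀ = 1.6113×0.07498×0.47409 + 0.99719×0.88048×0.99918 = 0.057277 + 0.877286 = 0.934563.
Q̄ = (S₀/π) × [bracket] = (969/π) × 0.934563 = 288.26 W/m².
Ratio Q̄_A / Q̄_B = 263.22 / 288.26 = 0.9131.

Q̄_A / Q̄_B ≈ 0.913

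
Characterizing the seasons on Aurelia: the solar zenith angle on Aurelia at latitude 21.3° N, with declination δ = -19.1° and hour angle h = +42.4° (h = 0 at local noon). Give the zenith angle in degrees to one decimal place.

cos θ_z = sin φ sin δ + cos φ cos δ cos h = -0.118862 + 0.650137 = 0.531275.
θ_z = arccos(0.531275) = 57.9°.

θ_z = 57.9°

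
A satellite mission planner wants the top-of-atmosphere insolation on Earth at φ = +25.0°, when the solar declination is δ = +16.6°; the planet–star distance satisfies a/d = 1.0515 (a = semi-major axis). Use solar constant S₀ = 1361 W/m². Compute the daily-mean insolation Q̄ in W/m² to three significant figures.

cos H₀ = −tan(+25.0°) tan(+16.600°) = -0.1390, H₀ = 1.7103 rad.
Bracket: H₀ sin φ sin δ + cos φ cos δ sin H₀ = 1.7103×0.42262×0.28569 + 0.90631×0.95832×0.99029 = 0.206499 + 0.860102 = 1.066601.
Inverse-square distance factor (a/d)² = 1.0515² = 1.105652.
Q̄ = (S₀/π) × 1.105652 × [bracket] = (1361/π) × 1.105652 × 1.066601 = 510.9 W/m².

Q̄ ≈ 511 W/m²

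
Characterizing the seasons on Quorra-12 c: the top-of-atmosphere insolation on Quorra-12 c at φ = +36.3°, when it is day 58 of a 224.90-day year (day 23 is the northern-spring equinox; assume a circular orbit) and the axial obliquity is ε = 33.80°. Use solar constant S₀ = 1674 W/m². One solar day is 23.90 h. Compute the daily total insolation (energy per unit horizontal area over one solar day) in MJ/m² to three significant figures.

54.9 MJ/m²

Solar longitude: λ_s = 360° × (58 − 23)/224.90 = 56.025°.
sin δ = sin 33.80° × sin 56.025° = 0.46133, so δ = +27.473°.
cos H₀ = −tan(+36.3°) tan(+27.473°) = -0.3819, H₀ = 1.9627 rad.
Bracket: H₀ sin φ sin δ + cos φ cos δ sin H₀ = 1.9627×0.59201×0.46133 + 0.80593×0.88723×0.92418 = 0.536037 + 0.660831 = 1.196868.
Q̄ = (S₀/π) × [bracket] = (1674/π) × 1.196868 = 637.75 W/m².
Daily total = Q̄ × 23.90 h × 3600 s/h = 637.75 × 23.90 × 3600 / 10⁶ = 54.87 MJ/m².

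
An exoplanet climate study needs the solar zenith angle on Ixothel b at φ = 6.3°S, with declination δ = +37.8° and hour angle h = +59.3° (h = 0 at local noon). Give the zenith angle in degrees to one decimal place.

θ_z = 70.5°

cos θ_z = sin φ sin δ + cos φ cos δ cos h = -0.067257 + 0.400972 = 0.333715.
θ_z = arccos(0.333715) = 70.5°.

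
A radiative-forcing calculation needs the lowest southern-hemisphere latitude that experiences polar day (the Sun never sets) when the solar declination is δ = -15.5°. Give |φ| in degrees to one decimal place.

Polar day requires cos H₀ = −tan φ tan δ ≤ −1, i.e. tan φ tan δ ≥ 1.
The boundary is |tan φ| · |tan δ| = 1, so |φ| = 90° − |δ| = 90° − 15.5° = 74.5° in the southern hemisphere.

|φ| = 74.5°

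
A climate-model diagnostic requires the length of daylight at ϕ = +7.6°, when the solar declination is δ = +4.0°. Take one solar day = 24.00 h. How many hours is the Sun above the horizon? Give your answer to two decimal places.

12.07 h

cos h₀ = −tan ϕ · tan δ = −tan(+7.6°) × tan(+4.000°) = -0.0093, so h₀ = 1.5801 rad = 90.53°.
Daylight = 2h₀/(2π) × 24.00 h = (1.5801/π) × 24.00 = 12.07 h.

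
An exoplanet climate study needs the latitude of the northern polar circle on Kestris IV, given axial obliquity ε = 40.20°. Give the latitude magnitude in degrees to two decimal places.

The polar circle is the lowest latitude that experiences at least one full rotation of continuous daylight at the northern-summer solstice; it lies at |ϕ| = 90° − ε = 90° − 40.20° = 49.80°.

49.80°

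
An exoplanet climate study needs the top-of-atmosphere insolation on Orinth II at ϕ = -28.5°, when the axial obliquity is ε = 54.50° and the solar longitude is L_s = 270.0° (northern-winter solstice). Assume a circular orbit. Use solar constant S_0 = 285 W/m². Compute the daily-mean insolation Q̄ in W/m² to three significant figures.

Solar declination: sin δ = sin ε · sin L_s = sin 54.50° × sin 270.0° = -0.81412, so δ = -54.500°.
cos h₀ = −tan(-28.5°) tan(-54.500°) = -0.7612, h₀ = 2.4360 rad.
Bracket: h₀ sin ϕ sin δ + cos ϕ cos δ sin h₀ = 2.4360×-0.47716×-0.81412 + 0.87882×0.58070×0.64852 = 0.946302 + 0.330960 = 1.277262.
Q̄ = (S_0/π) × [bracket] = (285/π) × 1.277262 = 115.9 W/m².

Q̄ ≈ 116 W/m²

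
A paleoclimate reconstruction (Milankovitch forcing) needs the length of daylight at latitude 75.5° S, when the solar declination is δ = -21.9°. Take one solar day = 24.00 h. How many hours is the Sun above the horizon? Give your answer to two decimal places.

24.00 h

Sunrise equation: cos H₀ = −tan φ · tan δ = -1.5544 ≤ −1, so the Sun never sets (polar day) and H₀ = π.
Daylight = 2H₀/(2π) × 24.00 h = (3.1416/π) × 24.00 = 24.00 h.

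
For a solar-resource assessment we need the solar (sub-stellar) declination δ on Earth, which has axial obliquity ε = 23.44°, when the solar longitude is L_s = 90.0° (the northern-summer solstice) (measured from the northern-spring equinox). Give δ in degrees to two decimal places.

sin δ = sin ε · sin L_s = sin 23.44° × sin 90.0° = 0.397789.
δ = arcsin(0.397789) = +23.44°.

δ = +23.44°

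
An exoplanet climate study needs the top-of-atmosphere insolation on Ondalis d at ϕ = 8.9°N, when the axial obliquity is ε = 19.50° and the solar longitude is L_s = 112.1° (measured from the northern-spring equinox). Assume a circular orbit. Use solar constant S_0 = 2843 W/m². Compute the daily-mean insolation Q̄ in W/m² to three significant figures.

Solar declination: sin δ = sin ε · sin L_s = sin 19.50° × sin 112.1° = 0.30928, so δ = +18.016°.
cos h₀ = −tan(+8.9°) tan(+18.016°) = -0.0509, h₀ = 1.6217 rad.
Bracket: h₀ sin ϕ sin δ + cos ϕ cos δ sin h₀ = 1.6217×0.15471×0.30928 + 0.98796×0.95097×0.99870 = 0.077596 + 0.938299 = 1.015895.
Q̄ = (S_0/π) × [bracket] = (2843/π) × 1.015895 = 919.3 W/m².

Q̄ ≈ 919 W/m²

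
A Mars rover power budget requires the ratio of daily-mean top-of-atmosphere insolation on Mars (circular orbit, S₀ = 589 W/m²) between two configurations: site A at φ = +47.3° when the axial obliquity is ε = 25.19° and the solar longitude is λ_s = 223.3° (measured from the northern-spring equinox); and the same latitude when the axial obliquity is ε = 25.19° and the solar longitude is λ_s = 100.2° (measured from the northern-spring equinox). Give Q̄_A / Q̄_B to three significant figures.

Q̄_A / Q̄_B ≈ 0.295

— Configuration A (φ=+47.3°):
Solar declination: sin δ = sin ε · sin λ_s = sin 25.19° × sin 223.3° = -0.29190, so δ = -16.972°.
cos H₀ = −tan(+47.3°) tan(-16.972°) = 0.3307, H₀ = 1.2337 rad.
Bracket: H₀ sin φ sin δ + cos φ cos δ sin H₀ = 1.2337×0.73491×-0.29190 + 0.67816×0.95645×0.94372 = -0.264654 + 0.612121 = 0.347467.
Q̄ = (S₀/π) × [bracket] = (589/π) × 0.347467 = 65.145 W/m².
— Configuration B (φ=+47.3°):
Solar declination: sin δ = sin ε · sin λ_s = sin 25.19° × sin 100.2° = 0.41889, so δ = +24.765°.
cos H₀ = −tan(+47.3°) tan(+24.765°) = -0.4999, H₀ = 2.0943 rad.
Bracket: H₀ sin φ sin δ + cos φ cos δ sin H₀ = 2.0943×0.73491×0.41889 + 0.67816×0.90803×0.86607 = 0.644723 + 0.533317 = 1.178040.
Q̄ = (S₀/π) × [bracket] = (589/π) × 1.178040 = 220.86 W/m².
Ratio Q̄_A / Q̄_B = 65.145 / 220.86 = 0.2950.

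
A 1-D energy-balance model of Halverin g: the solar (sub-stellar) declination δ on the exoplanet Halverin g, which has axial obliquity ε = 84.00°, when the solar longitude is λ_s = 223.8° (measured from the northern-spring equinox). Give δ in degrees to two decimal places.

sin δ = sin ε · sin λ_s = sin 84.00° × sin 223.8° = -0.688352.
δ = arcsin(-0.688352) = -43.50°.

δ = -43.50°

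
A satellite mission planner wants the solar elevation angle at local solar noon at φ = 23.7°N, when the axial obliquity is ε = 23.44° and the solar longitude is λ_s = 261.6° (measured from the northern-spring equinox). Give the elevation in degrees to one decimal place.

43.1°

Solar declination: sin δ = sin ε · sin λ_s = sin 23.44° × sin 261.6° = -0.39352, so δ = -23.174°.
At local noon the hour angle is zero, so the zenith angle equals |φ − δ| = |+23.7° − (-23.174°)| = 46.874°.
Elevation = 90° − 46.874° = 43.1°.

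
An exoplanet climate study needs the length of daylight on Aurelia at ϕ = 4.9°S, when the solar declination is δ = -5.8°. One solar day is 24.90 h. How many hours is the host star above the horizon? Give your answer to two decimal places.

12.52 h

cos h₀ = −tan ϕ · tan δ = −tan(-4.9°) × tan(-5.800°) = -0.0087, so h₀ = 1.5795 rad = 90.50°.
Daylight = 2h₀/(2π) × 24.90 h = (1.5795/π) × 24.90 = 12.52 h.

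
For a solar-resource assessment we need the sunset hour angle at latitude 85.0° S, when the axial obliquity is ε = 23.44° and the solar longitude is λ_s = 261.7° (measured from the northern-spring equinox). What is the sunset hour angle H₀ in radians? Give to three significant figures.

H₀ = 3.14 rad

Solar declination: sin δ = sin ε · sin λ_s = sin 23.44° × sin 261.7° = -0.39362, so δ = -23.180°.
Sunrise equation: cos H₀ = −tan φ · tan δ = -4.8942 ≤ −1, so the Sun never sets (polar day) and H₀ = π.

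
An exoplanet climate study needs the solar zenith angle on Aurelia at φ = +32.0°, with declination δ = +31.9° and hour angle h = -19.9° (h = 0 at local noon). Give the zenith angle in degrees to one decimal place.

θ_z = 16.9°

cos θ_z = sin φ sin δ + cos φ cos δ cos h = 0.280030 + 0.676978 = 0.957008.
θ_z = arccos(0.957008) = 16.9°.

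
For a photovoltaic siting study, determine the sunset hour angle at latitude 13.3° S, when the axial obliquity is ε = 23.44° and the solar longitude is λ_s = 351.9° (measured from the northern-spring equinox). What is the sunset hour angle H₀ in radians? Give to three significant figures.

H₀ = 1.58 rad

Solar declination: sin δ = sin ε · sin λ_s = sin 23.44° × sin 351.9° = -0.05605, so δ = -3.213°.
cos H₀ = −tan φ · tan δ = −tan(-13.3°) × tan(-3.213°) = -0.0133, so H₀ = 1.5841 rad = 90.76°.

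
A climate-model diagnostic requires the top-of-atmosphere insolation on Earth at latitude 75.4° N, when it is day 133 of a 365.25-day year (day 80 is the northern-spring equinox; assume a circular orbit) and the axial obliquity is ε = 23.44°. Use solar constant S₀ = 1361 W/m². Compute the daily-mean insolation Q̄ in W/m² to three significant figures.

Solar longitude: λ_s = 360° × (133 − 80)/365.25 = 52.238°.
sin δ = sin 23.44° × sin 52.238° = 0.31448, so δ = +18.329°.
cos H₀ = −tan(+75.4°) tan(+18.329°) = -1.2718 ≤ −1 ⇒ polar day, H₀ = π.
Bracket: H₀ sin φ sin δ + cos φ cos δ sin H₀ = 3.1416×0.96771×0.31448 + 0.25207×0.94927×0.00000 = 0.956069 + 0.000000 = 0.956069.
Q̄ = (S₀/π) × [bracket] = (1361/π) × 0.956069 = 414.2 W/m².

Q̄ ≈ 414 W/m²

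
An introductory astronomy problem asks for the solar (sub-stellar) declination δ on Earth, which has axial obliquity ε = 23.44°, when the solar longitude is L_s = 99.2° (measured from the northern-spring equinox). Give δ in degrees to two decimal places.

δ = +23.12°

sin δ = sin ε · sin L_s = sin 23.44° × sin 99.2° = 0.392671.
δ = arcsin(0.392671) = +23.12°.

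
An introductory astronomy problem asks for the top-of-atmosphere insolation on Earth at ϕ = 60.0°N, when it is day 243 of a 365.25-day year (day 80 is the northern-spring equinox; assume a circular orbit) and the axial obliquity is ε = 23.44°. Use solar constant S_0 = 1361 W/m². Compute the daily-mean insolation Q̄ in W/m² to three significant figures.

Solar longitude: L_s = 360° × (243 − 80)/365.25 = 160.657°.
sin δ = sin 23.44° × sin 160.657° = 0.13176, so δ = +7.571°.
cos h₀ = −tan(+60.0°) tan(+7.571°) = -0.2302, h₀ = 1.8031 rad.
Bracket: h₀ sin ϕ sin δ + cos ϕ cos δ sin h₀ = 1.8031×0.86603×0.13176 + 0.50000×0.99128×0.97314 = 0.205748 + 0.482327 = 0.688075.
Q̄ = (S_0/π) × [bracket] = (1361/π) × 0.688075 = 298.1 W/m².

Q̄ ≈ 298 W/m²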